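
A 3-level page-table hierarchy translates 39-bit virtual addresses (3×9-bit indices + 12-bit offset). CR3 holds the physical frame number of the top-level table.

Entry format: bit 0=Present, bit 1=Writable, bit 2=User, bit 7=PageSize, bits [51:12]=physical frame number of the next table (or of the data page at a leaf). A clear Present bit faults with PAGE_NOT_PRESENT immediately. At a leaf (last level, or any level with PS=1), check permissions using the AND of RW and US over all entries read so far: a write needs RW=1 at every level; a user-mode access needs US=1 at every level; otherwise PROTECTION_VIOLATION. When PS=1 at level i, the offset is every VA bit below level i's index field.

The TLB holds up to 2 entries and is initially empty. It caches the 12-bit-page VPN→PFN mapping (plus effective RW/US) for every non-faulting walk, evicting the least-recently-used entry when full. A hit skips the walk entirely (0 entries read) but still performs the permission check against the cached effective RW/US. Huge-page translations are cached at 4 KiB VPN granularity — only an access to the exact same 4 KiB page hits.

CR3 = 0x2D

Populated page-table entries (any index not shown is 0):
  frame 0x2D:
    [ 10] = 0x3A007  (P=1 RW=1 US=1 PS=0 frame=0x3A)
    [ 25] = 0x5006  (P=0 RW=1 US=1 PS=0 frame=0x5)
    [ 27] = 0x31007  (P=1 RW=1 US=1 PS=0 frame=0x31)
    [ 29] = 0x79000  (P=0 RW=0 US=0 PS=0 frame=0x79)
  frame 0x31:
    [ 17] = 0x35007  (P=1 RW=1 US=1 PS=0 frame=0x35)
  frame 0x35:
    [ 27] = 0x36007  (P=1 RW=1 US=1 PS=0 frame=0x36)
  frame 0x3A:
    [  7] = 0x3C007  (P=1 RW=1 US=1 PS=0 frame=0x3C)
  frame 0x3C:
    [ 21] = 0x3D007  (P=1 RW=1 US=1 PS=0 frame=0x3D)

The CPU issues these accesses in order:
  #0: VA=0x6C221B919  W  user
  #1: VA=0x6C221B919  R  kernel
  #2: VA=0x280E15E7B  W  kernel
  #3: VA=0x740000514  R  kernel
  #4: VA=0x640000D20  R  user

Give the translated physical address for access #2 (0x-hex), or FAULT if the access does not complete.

Per-access translation:
#0 VA=0x6C221B919 (w,user):
  L0: frame=0x2D idx=27 entry=0x31007 [P=1 RW=1 US=1 PS=0]
  L1: frame=0x31 idx=17 entry=0x35007 [P=1 RW=1 US=1 PS=0]
  L2: frame=0x35 idx=27 entry=0x36007 [P=1 RW=1 US=1 PS=0]
  ✓ 0x36919  — 3 lookups
#1 VA=0x6C221B919 (r,kernel):
  TLB hit vpn=0x6C221B → PA=0x36919
#2 VA=0x280E15E7B (w,kernel):
  L0: frame=0x2D idx=10 entry=0x3A007 [P=1 RW=1 US=1 PS=0]
  L1: frame=0x3A idx=7 entry=0x3C007 [P=1 RW=1 US=1 PS=0]
  L2: frame=0x3C idx=21 entry=0x3D007 [P=1 RW=1 US=1 PS=0]
  ✓ 0x3DE7B  — 3 lookups
#3 VA=0x740000514 (r,kernel):
  L0: frame=0x2D idx=29 entry=0x79000 [P=0 RW=0 US=0 PS=0]
  → PAGE_NOT_PRESENT  (1 entries read)
#4 VA=0x640000D20 (r,user):
  L0: frame=0x2D idx=25 entry=0x5006 [P=0 RW=1 US=1 PS=0]
  → PAGE_NOT_PRESENT  (1 entries read)

Access #2 PA: 0x3DE7B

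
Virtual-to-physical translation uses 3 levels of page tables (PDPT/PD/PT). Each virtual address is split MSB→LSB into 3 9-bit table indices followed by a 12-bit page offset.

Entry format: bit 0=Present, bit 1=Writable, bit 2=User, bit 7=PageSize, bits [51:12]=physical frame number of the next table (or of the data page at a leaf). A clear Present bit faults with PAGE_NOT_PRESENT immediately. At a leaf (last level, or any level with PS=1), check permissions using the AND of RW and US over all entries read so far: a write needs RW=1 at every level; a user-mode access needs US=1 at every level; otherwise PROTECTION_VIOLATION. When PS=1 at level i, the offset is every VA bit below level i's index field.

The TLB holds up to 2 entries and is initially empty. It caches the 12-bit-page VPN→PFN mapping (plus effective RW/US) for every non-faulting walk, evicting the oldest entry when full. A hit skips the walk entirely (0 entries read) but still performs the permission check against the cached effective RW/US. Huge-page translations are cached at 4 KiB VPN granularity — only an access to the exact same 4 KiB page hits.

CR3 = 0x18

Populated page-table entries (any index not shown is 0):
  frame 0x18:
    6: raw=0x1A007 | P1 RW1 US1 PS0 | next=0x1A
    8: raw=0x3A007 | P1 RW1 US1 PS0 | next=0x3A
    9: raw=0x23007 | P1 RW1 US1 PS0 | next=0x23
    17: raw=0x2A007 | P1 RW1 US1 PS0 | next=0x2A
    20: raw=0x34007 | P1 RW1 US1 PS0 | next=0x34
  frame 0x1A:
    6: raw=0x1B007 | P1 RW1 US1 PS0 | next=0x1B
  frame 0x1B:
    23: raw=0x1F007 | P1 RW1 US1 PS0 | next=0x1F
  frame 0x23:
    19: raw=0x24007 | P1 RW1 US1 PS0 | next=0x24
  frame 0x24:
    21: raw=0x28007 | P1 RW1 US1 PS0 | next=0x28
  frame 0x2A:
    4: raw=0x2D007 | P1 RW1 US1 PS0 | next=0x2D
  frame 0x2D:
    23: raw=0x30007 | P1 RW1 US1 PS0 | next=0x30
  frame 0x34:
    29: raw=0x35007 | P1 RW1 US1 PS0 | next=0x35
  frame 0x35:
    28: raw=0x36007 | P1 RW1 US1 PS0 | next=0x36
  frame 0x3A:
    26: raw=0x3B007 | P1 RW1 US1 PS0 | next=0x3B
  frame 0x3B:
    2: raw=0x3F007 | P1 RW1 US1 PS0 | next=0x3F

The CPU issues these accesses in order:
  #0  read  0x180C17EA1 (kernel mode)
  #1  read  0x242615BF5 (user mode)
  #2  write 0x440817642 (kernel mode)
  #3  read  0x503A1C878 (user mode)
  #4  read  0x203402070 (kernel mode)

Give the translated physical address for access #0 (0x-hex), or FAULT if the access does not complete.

Walk each access:
#0 VA=0x180C17EA1 (r,kernel):
  [0] read 0x18 idx=6: raw=0x1A007 flags P=1 W=1 U=1 S=0
  [1] read 0x1A idx=6: raw=0x1B007 flags P=1 W=1 U=1 S=0
  [2] read 0x1B idx=23: raw=0x1F007 flags P=1 W=1 U=1 S=0
  ✓ 0x1FEA1  — 3 lookups
#1 VA=0x242615BF5 (r,user):
  [0] read 0x18 idx=9: raw=0x23007 flags P=1 W=1 U=1 S=0
  [1] read 0x23 idx=19: raw=0x24007 flags P=1 W=1 U=1 S=0
  [2] read 0x24 idx=21: raw=0x28007 flags P=1 W=1 U=1 S=0
  ✓ 0x28BF5  — 3 lookups
#2 VA=0x440817642 (w,kernel):
  [0] read 0x18 idx=17: raw=0x2A007 flags P=1 W=1 U=1 S=0
  [1] read 0x2A idx=4: raw=0x2D007 flags P=1 W=1 U=1 S=0
  [2] read 0x2D idx=23: raw=0x30007 flags P=1 W=1 U=1 S=0
  ✓ 0x30642  — 3 lookups
#3 VA=0x503A1C878 (r,user):
  [0] read 0x18 idx=20: raw=0x34007 flags P=1 W=1 U=1 S=0
  [1] read 0x34 idx=29: raw=0x35007 flags P=1 W=1 U=1 S=0
  [2] read 0x35 idx=28: raw=0x36007 flags P=1 W=1 U=1 S=0
  ✓ 0x36878  — 3 lookups
#4 VA=0x203402070 (r,kernel):
  [0] read 0x18 idx=8: raw=0x3A007 flags P=1 W=1 U=1 S=0
  [1] read 0x3A idx=26: raw=0x3B007 flags P=1 W=1 U=1 S=0
  [2] read 0x3B idx=2: raw=0x3F007 flags P=1 W=1 U=1 S=0
  ✓ 0x3F070  — 3 lookups

Access #0 PA: 0x1FEA1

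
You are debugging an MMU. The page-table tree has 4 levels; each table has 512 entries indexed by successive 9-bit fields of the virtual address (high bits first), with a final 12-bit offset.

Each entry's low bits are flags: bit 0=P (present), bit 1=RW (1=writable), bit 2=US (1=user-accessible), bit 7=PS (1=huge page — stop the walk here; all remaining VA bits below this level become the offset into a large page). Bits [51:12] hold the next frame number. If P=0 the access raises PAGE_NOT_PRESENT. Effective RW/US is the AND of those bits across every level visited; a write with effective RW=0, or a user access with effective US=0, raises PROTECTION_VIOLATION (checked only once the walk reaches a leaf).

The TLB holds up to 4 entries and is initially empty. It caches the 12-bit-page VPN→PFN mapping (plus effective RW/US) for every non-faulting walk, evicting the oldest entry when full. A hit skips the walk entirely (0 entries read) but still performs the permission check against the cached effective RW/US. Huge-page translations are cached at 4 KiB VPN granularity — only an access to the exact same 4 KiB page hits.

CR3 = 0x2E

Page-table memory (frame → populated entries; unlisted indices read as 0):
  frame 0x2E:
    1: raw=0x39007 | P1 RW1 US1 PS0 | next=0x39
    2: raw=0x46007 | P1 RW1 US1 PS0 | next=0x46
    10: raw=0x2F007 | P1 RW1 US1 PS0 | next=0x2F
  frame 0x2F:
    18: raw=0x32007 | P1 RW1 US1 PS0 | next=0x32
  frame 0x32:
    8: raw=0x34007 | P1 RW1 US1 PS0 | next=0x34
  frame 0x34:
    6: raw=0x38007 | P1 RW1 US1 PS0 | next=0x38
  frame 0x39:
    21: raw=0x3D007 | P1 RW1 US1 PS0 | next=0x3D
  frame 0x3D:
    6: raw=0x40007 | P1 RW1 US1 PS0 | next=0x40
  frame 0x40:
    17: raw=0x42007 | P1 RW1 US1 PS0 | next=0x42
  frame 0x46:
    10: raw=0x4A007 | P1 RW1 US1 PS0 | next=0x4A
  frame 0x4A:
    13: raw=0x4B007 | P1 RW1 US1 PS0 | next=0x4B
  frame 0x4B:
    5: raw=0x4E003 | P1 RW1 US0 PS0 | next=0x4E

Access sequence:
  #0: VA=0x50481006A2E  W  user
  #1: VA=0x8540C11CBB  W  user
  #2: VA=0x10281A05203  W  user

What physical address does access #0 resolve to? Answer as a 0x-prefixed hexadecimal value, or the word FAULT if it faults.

Trace:
#0 VA=0x50481006A2E (w,user):
  L0: frame=0x2E idx=10 entry=0x2F007 [P=1 RW=1 US=1 PS=0]
  L1: frame=0x2F idx=18 entry=0x32007 [P=1 RW=1 US=1 PS=0]
  L2: frame=0x32 idx=8 entry=0x34007 [P=1 RW=1 US=1 PS=0]
  L3: frame=0x34 idx=6 entry=0x38007 [P=1 RW=1 US=1 PS=0]
  → PA=0x38A2E  (4 entries read)
#1 VA=0x8540C11CBB (w,user):
  L0: frame=0x2E idx=1 entry=0x39007 [P=1 RW=1 US=1 PS=0]
  L1: frame=0x39 idx=21 entry=0x3D007 [P=1 RW=1 US=1 PS=0]
  L2: frame=0x3D idx=6 entry=0x40007 [P=1 RW=1 US=1 PS=0]
  L3: frame=0x40 idx=17 entry=0x42007 [P=1 RW=1 US=1 PS=0]
  → PA=0x42CBB  (4 entries read)
#2 VA=0x10281A05203 (w,user):
  L0: frame=0x2E idx=2 entry=0x46007 [P=1 RW=1 US=1 PS=0]
  L1: frame=0x46 idx=10 entry=0x4A007 [P=1 RW=1 US=1 PS=0]
  L2: frame=0x4A idx=13 entry=0x4B007 [P=1 RW=1 US=1 PS=0]
  L3: frame=0x4B idx=5 entry=0x4E003 [P=1 RW=1 US=0 PS=0]
  ✗ PROTECTION_VIOLATION  [4 reads]

Access #0 PA: 0x38A2E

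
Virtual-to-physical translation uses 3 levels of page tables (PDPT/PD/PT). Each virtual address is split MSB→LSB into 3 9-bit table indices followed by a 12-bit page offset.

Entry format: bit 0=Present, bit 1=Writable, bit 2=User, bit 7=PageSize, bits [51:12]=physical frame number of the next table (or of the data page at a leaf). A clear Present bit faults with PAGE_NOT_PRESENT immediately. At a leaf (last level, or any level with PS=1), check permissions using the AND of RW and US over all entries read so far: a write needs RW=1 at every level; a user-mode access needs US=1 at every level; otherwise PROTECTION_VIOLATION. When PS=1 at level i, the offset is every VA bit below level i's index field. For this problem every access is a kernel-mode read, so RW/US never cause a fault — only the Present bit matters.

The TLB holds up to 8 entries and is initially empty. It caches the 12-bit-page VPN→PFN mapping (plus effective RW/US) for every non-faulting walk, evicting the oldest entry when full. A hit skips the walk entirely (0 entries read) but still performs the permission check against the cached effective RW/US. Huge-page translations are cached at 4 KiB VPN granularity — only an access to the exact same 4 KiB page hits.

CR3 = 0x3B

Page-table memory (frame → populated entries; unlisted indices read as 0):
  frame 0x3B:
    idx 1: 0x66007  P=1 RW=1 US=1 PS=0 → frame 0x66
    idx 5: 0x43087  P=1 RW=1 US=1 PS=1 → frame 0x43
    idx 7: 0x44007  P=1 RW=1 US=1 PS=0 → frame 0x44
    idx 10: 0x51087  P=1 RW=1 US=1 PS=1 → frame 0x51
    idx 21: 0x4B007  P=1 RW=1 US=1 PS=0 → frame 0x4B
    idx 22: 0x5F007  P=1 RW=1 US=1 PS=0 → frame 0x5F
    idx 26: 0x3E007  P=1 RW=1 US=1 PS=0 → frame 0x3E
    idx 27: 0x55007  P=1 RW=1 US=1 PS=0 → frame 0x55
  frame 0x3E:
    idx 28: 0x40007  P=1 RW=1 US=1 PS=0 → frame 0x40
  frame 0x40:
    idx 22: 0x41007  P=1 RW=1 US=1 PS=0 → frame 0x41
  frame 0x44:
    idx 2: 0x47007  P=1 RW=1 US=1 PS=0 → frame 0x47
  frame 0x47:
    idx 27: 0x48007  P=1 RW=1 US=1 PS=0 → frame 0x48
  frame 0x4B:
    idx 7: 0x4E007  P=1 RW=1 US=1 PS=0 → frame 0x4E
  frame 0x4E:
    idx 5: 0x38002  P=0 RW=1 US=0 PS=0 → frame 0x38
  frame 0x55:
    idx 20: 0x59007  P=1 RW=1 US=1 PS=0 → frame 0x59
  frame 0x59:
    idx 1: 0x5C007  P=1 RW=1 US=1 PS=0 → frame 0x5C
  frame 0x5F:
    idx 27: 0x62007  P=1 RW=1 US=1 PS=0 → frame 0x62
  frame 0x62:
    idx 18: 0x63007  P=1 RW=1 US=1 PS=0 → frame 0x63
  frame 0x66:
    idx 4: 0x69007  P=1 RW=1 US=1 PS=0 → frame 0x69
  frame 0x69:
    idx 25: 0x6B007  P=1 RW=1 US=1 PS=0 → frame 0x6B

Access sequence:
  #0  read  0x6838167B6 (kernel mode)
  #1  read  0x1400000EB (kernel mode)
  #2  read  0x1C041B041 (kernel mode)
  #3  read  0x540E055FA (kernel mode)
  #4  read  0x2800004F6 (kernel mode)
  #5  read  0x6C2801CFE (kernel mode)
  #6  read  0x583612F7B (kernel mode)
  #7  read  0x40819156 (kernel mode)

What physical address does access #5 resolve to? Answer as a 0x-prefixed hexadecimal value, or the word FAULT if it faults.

Walk each access:
#0 VA=0x6838167B6 (r,kernel):
  lvl0: tbl 0x3B, slot 26 ⇒ 0x3E007 (P1/RW1/US1/PS0)
  lvl1: tbl 0x3E, slot 28 ⇒ 0x40007 (P1/RW1/US1/PS0)
  lvl2: tbl 0x40, slot 22 ⇒ 0x41007 (P1/RW1/US1/PS0)
  ⇒ phys 0x417B6  [3 reads]
#1 VA=0x1400000EB (r,kernel):
  lvl0: tbl 0x3B, slot 5 ⇒ 0x43087 (P1/RW1/US1/PS1)
  ⇒ phys 0x430EB (huge @L0)  [1 reads]
#2 VA=0x1C041B041 (r,kernel):
  lvl0: tbl 0x3B, slot 7 ⇒ 0x44007 (P1/RW1/US1/PS0)
  lvl1: tbl 0x44, slot 2 ⇒ 0x47007 (P1/RW1/US1/PS0)
  lvl2: tbl 0x47, slot 27 ⇒ 0x48007 (P1/RW1/US1/PS0)
  ⇒ phys 0x48041  [3 reads]
#3 VA=0x540E055FA (r,kernel):
  lvl0: tbl 0x3B, slot 21 ⇒ 0x4B007 (P1/RW1/US1/PS0)
  lvl1: tbl 0x4B, slot 7 ⇒ 0x4E007 (P1/RW1/US1/PS0)
  lvl2: tbl 0x4E, slot 5 ⇒ 0x38002 (P0/RW1/US0/PS0)
  → PAGE_NOT_PRESENT  (3 entries read)
#4 VA=0x2800004F6 (r,kernel):
  lvl0: tbl 0x3B, slot 10 ⇒ 0x51087 (P1/RW1/US1/PS1)
  ⇒ phys 0x514F6 (huge @L0)  [1 reads]
#5 VA=0x6C2801CFE (r,kernel):
  lvl0: tbl 0x3B, slot 27 ⇒ 0x55007 (P1/RW1/US1/PS0)
  lvl1: tbl 0x55, slot 20 ⇒ 0x59007 (P1/RW1/US1/PS0)
  lvl2: tbl 0x59, slot 1 ⇒ 0x5C007 (P1/RW1/US1/PS0)
  ⇒ phys 0x5CCFE  [3 reads]
#6 VA=0x583612F7B (r,kernel):
  lvl0: tbl 0x3B, slot 22 ⇒ 0x5F007 (P1/RW1/US1/PS0)
  lvl1: tbl 0x5F, slot 27 ⇒ 0x62007 (P1/RW1/US1/PS0)
  lvl2: tbl 0x62, slot 18 ⇒ 0x63007 (P1/RW1/US1/PS0)
  ⇒ phys 0x63F7B  [3 reads]
#7 VA=0x40819156 (r,kernel):
  lvl0: tbl 0x3B, slot 1 ⇒ 0x66007 (P1/RW1/US1/PS0)
  lvl1: tbl 0x66, slot 4 ⇒ 0x69007 (P1/RW1/US1/PS0)
  lvl2: tbl 0x69, slot 25 ⇒ 0x6B007 (P1/RW1/US1/PS0)
  ⇒ phys 0x6B156  [3 reads]

Access #5 PA: 0x5CCFE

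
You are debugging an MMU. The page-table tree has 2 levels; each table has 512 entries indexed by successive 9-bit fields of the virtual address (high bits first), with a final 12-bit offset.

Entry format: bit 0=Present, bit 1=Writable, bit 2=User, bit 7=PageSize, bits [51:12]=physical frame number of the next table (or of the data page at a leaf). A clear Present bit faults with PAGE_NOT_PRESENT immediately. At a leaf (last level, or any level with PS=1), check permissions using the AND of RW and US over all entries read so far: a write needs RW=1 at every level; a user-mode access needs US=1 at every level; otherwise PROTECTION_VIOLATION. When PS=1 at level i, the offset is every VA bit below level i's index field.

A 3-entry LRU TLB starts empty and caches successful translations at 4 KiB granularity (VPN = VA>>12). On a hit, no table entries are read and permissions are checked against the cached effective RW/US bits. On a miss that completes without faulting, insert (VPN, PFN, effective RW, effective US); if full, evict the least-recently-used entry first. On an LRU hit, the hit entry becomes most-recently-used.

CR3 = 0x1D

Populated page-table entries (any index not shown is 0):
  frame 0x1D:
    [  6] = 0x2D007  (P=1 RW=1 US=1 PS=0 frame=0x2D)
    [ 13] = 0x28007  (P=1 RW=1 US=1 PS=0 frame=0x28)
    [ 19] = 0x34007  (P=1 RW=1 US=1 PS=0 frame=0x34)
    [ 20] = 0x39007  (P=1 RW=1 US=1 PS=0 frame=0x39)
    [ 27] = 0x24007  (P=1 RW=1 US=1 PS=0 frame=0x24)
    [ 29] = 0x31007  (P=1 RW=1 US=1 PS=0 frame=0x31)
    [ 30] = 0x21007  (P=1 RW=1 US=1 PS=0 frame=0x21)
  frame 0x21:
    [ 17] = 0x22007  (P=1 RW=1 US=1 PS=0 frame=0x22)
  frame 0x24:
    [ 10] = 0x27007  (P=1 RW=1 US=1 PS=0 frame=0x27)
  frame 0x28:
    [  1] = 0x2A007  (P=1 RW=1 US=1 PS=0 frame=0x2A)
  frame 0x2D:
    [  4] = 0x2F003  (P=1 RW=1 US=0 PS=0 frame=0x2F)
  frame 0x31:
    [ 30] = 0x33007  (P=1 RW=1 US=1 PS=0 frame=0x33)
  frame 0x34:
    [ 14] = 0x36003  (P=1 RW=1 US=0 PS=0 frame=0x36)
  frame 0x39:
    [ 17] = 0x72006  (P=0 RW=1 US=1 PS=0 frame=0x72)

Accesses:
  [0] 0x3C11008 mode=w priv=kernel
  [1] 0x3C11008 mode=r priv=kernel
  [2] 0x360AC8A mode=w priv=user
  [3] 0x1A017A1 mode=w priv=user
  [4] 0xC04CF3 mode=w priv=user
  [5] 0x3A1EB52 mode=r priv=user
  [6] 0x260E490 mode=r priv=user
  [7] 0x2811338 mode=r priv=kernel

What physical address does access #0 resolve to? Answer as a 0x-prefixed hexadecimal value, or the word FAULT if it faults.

Per-access translation:
#0 VA=0x3C11008 (w,kernel):
  lvl0: tbl 0x1D, slot 30 ⇒ 0x21007 (P1/RW1/US1/PS0)
  lvl1: tbl 0x21, slot 17 ⇒ 0x22007 (P1/RW1/US1/PS0)
  ✓ 0x22008  — 2 lookups
#1 VA=0x3C11008 (r,kernel):
  TLB hit vpn=0x3C11 → PA=0x22008
#2 VA=0x360AC8A (w,user):
  lvl0: tbl 0x1D, slot 27 ⇒ 0x24007 (P1/RW1/US1/PS0)
  lvl1: tbl 0x24, slot 10 ⇒ 0x27007 (P1/RW1/US1/PS0)
  ✓ 0x27C8A  — 2 lookups
#3 VA=0x1A017A1 (w,user):
  lvl0: tbl 0x1D, slot 13 ⇒ 0x28007 (P1/RW1/US1/PS0)
  lvl1: tbl 0x28, slot 1 ⇒ 0x2A007 (P1/RW1/US1/PS0)
  ✓ 0x2A7A1  — 2 lookups
#4 VA=0xC04CF3 (w,user):
  lvl0: tbl 0x1D, slot 6 ⇒ 0x2D007 (P1/RW1/US1/PS0)
  lvl1: tbl 0x2D, slot 4 ⇒ 0x2F003 (P1/RW1/US0/PS0)
  ✗ PROTECTION_VIOLATION  [2 reads]
#5 VA=0x3A1EB52 (r,user):
  lvl0: tbl 0x1D, slot 29 ⇒ 0x31007 (P1/RW1/US1/PS0)
  lvl1: tbl 0x31, slot 30 ⇒ 0x33007 (P1/RW1/US1/PS0)
  ✓ 0x33B52  — 2 lookups
#6 VA=0x260E490 (r,user):
  lvl0: tbl 0x1D, slot 19 ⇒ 0x34007 (P1/RW1/US1/PS0)
  lvl1: tbl 0x34, slot 14 ⇒ 0x36003 (P1/RW1/US0/PS0)
  ✗ PROTECTION_VIOLATION  [2 reads]
#7 VA=0x2811338 (r,kernel):
  lvl0: tbl 0x1D, slot 20 ⇒ 0x39007 (P1/RW1/US1/PS0)
  lvl1: tbl 0x39, slot 17 ⇒ 0x72006 (P0/RW1/US1/PS0)
  ✗ PAGE_NOT_PRESENT  [2 reads]

Access #0 PA: 0x22008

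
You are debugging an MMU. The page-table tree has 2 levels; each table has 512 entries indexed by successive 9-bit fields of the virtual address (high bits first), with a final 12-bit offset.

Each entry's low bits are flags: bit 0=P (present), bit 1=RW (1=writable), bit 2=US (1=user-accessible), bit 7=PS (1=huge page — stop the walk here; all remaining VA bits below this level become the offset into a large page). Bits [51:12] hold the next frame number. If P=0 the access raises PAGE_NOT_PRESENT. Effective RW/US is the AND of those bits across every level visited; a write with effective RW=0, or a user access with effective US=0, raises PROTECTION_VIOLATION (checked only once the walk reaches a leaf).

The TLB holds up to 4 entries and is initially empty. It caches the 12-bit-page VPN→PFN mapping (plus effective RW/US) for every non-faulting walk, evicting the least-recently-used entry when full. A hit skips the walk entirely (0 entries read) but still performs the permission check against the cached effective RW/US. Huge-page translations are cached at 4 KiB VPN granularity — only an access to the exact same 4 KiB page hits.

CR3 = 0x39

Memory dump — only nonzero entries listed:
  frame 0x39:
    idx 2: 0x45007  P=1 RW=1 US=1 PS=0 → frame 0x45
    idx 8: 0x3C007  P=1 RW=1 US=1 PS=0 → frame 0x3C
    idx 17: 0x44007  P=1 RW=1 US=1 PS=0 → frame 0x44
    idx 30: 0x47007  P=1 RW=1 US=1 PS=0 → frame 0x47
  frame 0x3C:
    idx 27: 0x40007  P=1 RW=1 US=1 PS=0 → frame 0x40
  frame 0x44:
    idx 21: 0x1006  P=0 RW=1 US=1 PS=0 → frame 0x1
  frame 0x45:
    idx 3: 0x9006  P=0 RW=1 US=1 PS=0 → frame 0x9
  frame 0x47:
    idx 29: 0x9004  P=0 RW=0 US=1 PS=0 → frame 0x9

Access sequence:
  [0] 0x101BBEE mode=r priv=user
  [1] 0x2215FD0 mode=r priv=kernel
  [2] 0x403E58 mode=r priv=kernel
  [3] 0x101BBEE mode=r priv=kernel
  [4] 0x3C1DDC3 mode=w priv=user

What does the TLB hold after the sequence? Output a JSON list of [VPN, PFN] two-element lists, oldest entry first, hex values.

Per-access translation:
#0 VA=0x101BBEE (r,user):
  L0: frame=0x39 idx=8 entry=0x3C007 [P=1 RW=1 US=1 PS=0]
  L1: frame=0x3C idx=27 entry=0x40007 [P=1 RW=1 US=1 PS=0]
  ⇒ phys 0x40BEE  [2 reads]
#1 VA=0x2215FD0 (r,kernel):
  L0: frame=0x39 idx=17 entry=0x44007 [P=1 RW=1 US=1 PS=0]
  L1: frame=0x44 idx=21 entry=0x1006 [P=0 RW=1 US=1 PS=0]
  → PAGE_NOT_PRESENT  (2 entries read)
#2 VA=0x403E58 (r,kernel):
  L0: frame=0x39 idx=2 entry=0x45007 [P=1 RW=1 US=1 PS=0]
  L1: frame=0x45 idx=3 entry=0x9006 [P=0 RW=1 US=1 PS=0]
  → PAGE_NOT_PRESENT  (2 entries read)
#3 VA=0x101BBEE (r,kernel):
  TLB hit vpn=0x101B → PA=0x40BEE
#4 VA=0x3C1DDC3 (w,user):
  L0: frame=0x39 idx=30 entry=0x47007 [P=1 RW=1 US=1 PS=0]
  L1: frame=0x47 idx=29 entry=0x9004 [P=0 RW=0 US=1 PS=0]
  → PAGE_NOT_PRESENT  (2 entries read)

TLB: [["0x101B", "0x40"]]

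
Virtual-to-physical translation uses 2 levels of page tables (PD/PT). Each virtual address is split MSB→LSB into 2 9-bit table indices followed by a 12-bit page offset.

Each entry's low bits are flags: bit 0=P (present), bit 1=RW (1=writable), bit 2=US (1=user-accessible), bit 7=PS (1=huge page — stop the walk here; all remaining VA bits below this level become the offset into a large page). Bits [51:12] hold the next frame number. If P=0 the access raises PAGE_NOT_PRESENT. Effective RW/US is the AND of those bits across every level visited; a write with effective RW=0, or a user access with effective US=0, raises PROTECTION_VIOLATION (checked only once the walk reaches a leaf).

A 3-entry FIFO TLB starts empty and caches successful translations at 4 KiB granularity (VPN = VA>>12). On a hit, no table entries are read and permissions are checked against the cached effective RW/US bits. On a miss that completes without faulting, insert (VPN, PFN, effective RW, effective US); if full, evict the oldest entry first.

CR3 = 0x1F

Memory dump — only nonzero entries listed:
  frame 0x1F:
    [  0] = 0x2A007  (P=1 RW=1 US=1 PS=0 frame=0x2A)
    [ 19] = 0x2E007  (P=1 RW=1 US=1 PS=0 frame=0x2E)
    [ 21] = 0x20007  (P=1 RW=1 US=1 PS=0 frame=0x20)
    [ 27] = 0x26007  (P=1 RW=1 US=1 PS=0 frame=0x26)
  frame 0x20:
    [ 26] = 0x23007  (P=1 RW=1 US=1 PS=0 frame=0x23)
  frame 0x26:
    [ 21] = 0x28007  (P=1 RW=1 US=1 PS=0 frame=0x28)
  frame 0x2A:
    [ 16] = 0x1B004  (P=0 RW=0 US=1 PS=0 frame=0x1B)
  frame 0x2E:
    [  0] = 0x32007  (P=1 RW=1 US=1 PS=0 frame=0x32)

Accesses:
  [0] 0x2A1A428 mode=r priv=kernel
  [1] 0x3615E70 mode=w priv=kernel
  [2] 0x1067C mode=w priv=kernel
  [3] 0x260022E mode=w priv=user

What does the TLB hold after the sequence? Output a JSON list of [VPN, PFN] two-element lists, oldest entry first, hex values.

Walk each access:
#0 VA=0x2A1A428 (r,kernel):
  lvl0: tbl 0x1F, slot 21 ⇒ 0x20007 (P1/RW1/US1/PS0)
  lvl1: tbl 0x20, slot 26 ⇒ 0x23007 (P1/RW1/US1/PS0)
  ⇒ phys 0x23428  [2 reads]
#1 VA=0x3615E70 (w,kernel):
  lvl0: tbl 0x1F, slot 27 ⇒ 0x26007 (P1/RW1/US1/PS0)
  lvl1: tbl 0x26, slot 21 ⇒ 0x28007 (P1/RW1/US1/PS0)
  ⇒ phys 0x28E70  [2 reads]
#2 VA=0x1067C (w,kernel):
  lvl0: tbl 0x1F, slot 0 ⇒ 0x2A007 (P1/RW1/US1/PS0)
  lvl1: tbl 0x2A, slot 16 ⇒ 0x1B004 (P0/RW0/US1/PS0)
  ⇒ fault: PAGE_NOT_PRESENT  — 2 lookups
#3 VA=0x260022E (w,user):
  lvl0: tbl 0x1F, slot 19 ⇒ 0x2E007 (P1/RW1/US1/PS0)
  lvl1: tbl 0x2E, slot 0 ⇒ 0x32007 (P1/RW1/US1/PS0)
  ⇒ phys 0x3222E  [2 reads]

TLB: [["0x2A1A", "0x23"], ["0x3615", "0x28"], ["0x2600", "0x32"]]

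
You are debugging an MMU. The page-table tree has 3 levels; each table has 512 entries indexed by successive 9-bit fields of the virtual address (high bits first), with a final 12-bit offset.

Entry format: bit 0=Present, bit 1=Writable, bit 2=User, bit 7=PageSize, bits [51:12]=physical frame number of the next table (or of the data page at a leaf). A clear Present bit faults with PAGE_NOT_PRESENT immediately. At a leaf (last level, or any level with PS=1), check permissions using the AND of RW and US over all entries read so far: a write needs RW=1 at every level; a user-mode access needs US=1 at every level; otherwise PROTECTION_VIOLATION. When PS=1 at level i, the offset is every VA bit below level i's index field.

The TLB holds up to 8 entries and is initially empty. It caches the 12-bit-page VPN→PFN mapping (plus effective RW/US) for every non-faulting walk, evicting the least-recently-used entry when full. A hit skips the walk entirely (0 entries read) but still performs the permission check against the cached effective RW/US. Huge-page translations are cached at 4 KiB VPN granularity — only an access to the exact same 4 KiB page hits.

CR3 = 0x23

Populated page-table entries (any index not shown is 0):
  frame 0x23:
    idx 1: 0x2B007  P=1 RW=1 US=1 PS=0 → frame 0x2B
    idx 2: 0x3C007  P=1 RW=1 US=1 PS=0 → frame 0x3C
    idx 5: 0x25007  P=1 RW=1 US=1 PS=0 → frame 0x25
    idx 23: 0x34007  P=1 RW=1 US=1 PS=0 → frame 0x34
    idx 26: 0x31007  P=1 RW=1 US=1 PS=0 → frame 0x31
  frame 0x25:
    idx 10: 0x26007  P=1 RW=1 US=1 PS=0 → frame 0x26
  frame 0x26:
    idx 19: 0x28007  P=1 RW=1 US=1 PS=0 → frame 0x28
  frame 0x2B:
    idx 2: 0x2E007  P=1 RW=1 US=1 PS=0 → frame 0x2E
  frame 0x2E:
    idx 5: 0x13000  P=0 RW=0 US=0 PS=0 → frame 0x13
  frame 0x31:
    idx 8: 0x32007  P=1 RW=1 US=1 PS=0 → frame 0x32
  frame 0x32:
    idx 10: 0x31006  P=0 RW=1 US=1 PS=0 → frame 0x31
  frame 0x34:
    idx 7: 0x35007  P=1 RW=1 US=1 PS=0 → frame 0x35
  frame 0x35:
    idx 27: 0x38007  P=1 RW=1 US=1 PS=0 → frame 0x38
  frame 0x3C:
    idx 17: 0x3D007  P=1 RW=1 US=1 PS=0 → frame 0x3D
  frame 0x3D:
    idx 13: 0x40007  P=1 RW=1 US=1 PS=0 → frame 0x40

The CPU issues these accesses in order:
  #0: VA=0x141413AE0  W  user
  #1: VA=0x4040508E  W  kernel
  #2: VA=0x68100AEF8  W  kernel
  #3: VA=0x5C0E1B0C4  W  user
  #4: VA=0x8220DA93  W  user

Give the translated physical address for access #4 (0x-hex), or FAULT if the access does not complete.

Per-access translation:
#0 VA=0x141413AE0 (w,user):
  L0: frame=0x23 idx=5 entry=0x25007 [P=1 RW=1 US=1 PS=0]
  L1: frame=0x25 idx=10 entry=0x26007 [P=1 RW=1 US=1 PS=0]
  L2: frame=0x26 idx=19 entry=0x28007 [P=1 RW=1 US=1 PS=0]
  ✓ 0x28AE0  — 3 lookups
#1 VA=0x4040508E (w,kernel):
  L0: frame=0x23 idx=1 entry=0x2B007 [P=1 RW=1 US=1 PS=0]
  L1: frame=0x2B idx=2 entry=0x2E007 [P=1 RW=1 US=1 PS=0]
  L2: frame=0x2E idx=5 entry=0x13000 [P=0 RW=0 US=0 PS=0]
  ✗ PAGE_NOT_PRESENT  [3 reads]
#2 VA=0x68100AEF8 (w,kernel):
  L0: frame=0x23 idx=26 entry=0x31007 [P=1 RW=1 US=1 PS=0]
  L1: frame=0x31 idx=8 entry=0x32007 [P=1 RW=1 US=1 PS=0]
  L2: frame=0x32 idx=10 entry=0x31006 [P=0 RW=1 US=1 PS=0]
  ✗ PAGE_NOT_PRESENT  [3 reads]
#3 VA=0x5C0E1B0C4 (w,user):
  L0: frame=0x23 idx=23 entry=0x34007 [P=1 RW=1 US=1 PS=0]
  L1: frame=0x34 idx=7 entry=0x35007 [P=1 RW=1 US=1 PS=0]
  L2: frame=0x35 idx=27 entry=0x38007 [P=1 RW=1 US=1 PS=0]
  ✓ 0x380C4  — 3 lookups
#4 VA=0x8220DA93 (w,user):
  L0: frame=0x23 idx=2 entry=0x3C007 [P=1 RW=1 US=1 PS=0]
  L1: frame=0x3C idx=17 entry=0x3D007 [P=1 RW=1 US=1 PS=0]
  L2: frame=0x3D idx=13 entry=0x40007 [P=1 RW=1 US=1 PS=0]
  ✓ 0x40A93  — 3 lookups

Access #4 PA: 0x40A93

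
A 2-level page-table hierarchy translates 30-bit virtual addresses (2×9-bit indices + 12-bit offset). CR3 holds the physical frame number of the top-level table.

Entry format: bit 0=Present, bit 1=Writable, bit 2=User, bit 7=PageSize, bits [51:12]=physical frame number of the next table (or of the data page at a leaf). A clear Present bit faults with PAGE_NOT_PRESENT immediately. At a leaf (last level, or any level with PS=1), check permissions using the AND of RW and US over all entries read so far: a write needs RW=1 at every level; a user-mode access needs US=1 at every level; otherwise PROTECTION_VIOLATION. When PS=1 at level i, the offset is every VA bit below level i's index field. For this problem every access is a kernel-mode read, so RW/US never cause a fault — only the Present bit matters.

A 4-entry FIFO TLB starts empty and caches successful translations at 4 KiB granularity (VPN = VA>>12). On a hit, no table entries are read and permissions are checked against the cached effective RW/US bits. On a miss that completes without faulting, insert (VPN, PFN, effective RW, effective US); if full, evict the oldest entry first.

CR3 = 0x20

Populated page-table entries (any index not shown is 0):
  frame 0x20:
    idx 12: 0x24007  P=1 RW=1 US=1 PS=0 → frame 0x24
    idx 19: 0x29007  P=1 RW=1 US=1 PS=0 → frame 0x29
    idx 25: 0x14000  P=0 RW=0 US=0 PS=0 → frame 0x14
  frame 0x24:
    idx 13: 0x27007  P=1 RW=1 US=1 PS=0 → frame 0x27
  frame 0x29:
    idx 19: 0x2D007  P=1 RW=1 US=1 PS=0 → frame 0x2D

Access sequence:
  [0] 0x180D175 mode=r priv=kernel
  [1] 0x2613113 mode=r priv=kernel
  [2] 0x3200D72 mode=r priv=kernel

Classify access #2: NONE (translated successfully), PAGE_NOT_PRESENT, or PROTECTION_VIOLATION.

Walk each access:
#0 VA=0x180D175 (r,kernel):
  [0] read 0x20 idx=12: raw=0x24007 flags P=1 W=1 U=1 S=0
  [1] read 0x24 idx=13: raw=0x27007 flags P=1 W=1 U=1 S=0
  ✓ 0x27175  — 2 lookups
#1 VA=0x2613113 (r,kernel):
  [0] read 0x20 idx=19: raw=0x29007 flags P=1 W=1 U=1 S=0
  [1] read 0x29 idx=19: raw=0x2D007 flags P=1 W=1 U=1 S=0
  ✓ 0x2D113  — 2 lookups
#2 VA=0x3200D72 (r,kernel):
  [0] read 0x20 idx=25: raw=0x14000 flags P=0 W=0 U=0 S=0
  ✗ PAGE_NOT_PRESENT  [1 reads]

Access #2 fault: PAGE_NOT_PRESENT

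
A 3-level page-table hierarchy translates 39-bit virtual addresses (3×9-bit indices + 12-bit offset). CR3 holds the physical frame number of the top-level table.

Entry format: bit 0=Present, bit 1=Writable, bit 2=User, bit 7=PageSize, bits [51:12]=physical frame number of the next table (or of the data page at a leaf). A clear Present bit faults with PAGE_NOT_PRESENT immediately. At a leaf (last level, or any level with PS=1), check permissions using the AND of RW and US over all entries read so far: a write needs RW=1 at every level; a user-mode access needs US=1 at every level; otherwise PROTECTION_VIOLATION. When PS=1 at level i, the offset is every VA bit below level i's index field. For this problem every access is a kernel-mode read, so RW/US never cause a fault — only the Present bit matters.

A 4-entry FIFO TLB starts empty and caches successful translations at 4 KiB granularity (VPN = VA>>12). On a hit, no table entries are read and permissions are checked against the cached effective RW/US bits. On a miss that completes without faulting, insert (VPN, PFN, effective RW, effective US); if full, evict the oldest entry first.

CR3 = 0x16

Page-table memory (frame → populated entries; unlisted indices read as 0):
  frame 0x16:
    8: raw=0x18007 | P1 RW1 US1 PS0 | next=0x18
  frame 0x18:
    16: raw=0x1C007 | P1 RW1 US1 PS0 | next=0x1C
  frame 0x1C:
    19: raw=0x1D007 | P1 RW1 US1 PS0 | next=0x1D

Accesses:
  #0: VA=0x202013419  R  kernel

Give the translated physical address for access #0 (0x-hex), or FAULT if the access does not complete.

Walk each access:
#0 VA=0x202013419 (r,kernel):
  lvl0: tbl 0x16, slot 8 ⇒ 0x18007 (P1/RW1/US1/PS0)
  lvl1: tbl 0x18, slot 16 ⇒ 0x1C007 (P1/RW1/US1/PS0)
  lvl2: tbl 0x1C, slot 19 ⇒ 0x1D007 (P1/RW1/US1/PS0)
  ✓ 0x1D419  — 3 lookups

Access #0 PA: 0x1D419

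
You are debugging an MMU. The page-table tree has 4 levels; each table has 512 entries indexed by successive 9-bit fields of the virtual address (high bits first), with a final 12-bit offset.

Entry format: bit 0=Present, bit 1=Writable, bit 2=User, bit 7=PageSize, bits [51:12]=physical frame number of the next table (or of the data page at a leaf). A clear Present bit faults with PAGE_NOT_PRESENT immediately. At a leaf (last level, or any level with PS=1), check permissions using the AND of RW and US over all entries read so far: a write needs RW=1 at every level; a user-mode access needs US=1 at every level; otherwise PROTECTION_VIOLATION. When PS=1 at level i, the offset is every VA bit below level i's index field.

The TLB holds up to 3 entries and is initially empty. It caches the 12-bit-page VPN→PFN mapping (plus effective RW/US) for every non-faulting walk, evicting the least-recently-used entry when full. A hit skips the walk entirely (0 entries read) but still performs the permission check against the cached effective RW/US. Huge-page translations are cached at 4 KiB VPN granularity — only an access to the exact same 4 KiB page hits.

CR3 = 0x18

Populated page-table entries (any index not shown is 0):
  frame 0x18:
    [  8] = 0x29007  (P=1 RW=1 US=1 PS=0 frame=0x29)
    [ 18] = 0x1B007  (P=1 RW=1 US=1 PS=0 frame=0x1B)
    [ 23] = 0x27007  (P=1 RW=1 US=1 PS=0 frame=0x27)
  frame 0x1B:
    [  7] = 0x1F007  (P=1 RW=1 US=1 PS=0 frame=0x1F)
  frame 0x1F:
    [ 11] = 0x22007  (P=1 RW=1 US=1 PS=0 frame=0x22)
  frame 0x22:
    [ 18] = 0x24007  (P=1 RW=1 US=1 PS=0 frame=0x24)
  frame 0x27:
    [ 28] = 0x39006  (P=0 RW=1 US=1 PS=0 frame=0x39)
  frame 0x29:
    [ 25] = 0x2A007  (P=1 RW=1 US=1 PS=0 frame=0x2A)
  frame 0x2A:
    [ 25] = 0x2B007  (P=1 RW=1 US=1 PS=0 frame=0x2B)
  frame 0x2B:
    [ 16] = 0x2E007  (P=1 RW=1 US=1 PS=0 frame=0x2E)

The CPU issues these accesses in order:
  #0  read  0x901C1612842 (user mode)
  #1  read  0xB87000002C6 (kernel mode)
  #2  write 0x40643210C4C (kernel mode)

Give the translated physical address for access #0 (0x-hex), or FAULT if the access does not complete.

Per-access translation:
#0 VA=0x901C1612842 (r,user):
  lvl0: tbl 0x18, slot 18 ⇒ 0x1B007 (P1/RW1/US1/PS0)
  lvl1: tbl 0x1B, slot 7 ⇒ 0x1F007 (P1/RW1/US1/PS0)
  lvl2: tbl 0x1F, slot 11 ⇒ 0x22007 (P1/RW1/US1/PS0)
  lvl3: tbl 0x22, slot 18 ⇒ 0x24007 (P1/RW1/US1/PS0)
  ⇒ phys 0x24842  [4 reads]
#1 VA=0xB87000002C6 (r,kernel):
  lvl0: tbl 0x18, slot 23 ⇒ 0x27007 (P1/RW1/US1/PS0)
  lvl1: tbl 0x27, slot 28 ⇒ 0x39006 (P0/RW1/US1/PS0)
  ✗ PAGE_NOT_PRESENT  [2 reads]
#2 VA=0x40643210C4C (w,kernel):
  lvl0: tbl 0x18, slot 8 ⇒ 0x29007 (P1/RW1/US1/PS0)
  lvl1: tbl 0x29, slot 25 ⇒ 0x2A007 (P1/RW1/US1/PS0)
  lvl2: tbl 0x2A, slot 25 ⇒ 0x2B007 (P1/RW1/US1/PS0)
  lvl3: tbl 0x2B, slot 16 ⇒ 0x2E007 (P1/RW1/US1/PS0)
  ⇒ phys 0x2EC4C  [4 reads]

Access #0 PA: 0x24842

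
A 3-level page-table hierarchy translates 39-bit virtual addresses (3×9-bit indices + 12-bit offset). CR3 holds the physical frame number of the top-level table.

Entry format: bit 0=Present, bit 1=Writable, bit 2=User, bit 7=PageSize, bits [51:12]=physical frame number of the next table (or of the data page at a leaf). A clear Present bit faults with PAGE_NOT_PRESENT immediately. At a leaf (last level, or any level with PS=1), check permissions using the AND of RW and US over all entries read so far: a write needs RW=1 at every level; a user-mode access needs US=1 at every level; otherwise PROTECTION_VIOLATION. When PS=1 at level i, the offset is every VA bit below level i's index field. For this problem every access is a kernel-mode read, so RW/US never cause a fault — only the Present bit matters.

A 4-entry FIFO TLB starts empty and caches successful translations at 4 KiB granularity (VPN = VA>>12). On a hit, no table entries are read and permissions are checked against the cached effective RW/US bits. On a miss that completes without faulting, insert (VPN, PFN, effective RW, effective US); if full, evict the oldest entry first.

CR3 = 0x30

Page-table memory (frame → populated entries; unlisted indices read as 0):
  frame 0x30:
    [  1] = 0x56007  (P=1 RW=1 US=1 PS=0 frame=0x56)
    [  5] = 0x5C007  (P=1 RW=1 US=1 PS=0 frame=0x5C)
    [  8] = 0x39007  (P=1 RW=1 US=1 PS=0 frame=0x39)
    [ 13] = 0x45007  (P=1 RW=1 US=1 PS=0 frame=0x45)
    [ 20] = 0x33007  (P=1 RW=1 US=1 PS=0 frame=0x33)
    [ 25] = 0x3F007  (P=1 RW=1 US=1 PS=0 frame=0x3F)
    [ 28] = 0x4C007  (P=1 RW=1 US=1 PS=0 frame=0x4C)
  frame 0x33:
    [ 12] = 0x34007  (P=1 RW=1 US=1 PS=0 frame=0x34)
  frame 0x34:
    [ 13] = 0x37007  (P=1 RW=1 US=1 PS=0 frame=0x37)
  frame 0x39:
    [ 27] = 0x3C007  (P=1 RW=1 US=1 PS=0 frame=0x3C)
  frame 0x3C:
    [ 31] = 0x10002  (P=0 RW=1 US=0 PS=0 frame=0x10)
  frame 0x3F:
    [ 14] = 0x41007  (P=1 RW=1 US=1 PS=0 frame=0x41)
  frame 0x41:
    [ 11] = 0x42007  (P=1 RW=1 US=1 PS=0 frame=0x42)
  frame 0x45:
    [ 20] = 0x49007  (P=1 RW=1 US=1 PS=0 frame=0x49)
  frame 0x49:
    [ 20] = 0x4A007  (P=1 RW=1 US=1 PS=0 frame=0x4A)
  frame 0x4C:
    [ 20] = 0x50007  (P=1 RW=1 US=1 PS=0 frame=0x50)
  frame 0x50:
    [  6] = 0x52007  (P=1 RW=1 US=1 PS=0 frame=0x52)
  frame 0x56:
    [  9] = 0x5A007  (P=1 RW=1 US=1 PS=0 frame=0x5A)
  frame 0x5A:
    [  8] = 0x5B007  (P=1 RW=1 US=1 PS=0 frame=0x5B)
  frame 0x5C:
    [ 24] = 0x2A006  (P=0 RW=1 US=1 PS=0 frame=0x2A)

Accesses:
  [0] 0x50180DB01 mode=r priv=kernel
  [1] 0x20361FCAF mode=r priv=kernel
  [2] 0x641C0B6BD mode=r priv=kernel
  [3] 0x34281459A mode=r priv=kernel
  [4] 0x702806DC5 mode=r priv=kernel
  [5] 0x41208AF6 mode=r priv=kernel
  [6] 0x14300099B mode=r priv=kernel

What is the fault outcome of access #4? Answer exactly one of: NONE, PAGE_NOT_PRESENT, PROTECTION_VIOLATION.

Trace:
#0 VA=0x50180DB01 (r,kernel):
  [0] read 0x30 idx=20: raw=0x33007 flags P=1 W=1 U=1 S=0
  [1] read 0x33 idx=12: raw=0x34007 flags P=1 W=1 U=1 S=0
  [2] read 0x34 idx=13: raw=0x37007 flags P=1 W=1 U=1 S=0
  ⇒ phys 0x37B01  [3 reads]
#1 VA=0x20361FCAF (r,kernel):
  [0] read 0x30 idx=8: raw=0x39007 flags P=1 W=1 U=1 S=0
  [1] read 0x39 idx=27: raw=0x3C007 flags P=1 W=1 U=1 S=0
  [2] read 0x3C idx=31: raw=0x10002 flags P=0 W=1 U=0 S=0
  ⇒ fault: PAGE_NOT_PRESENT  — 3 lookups
#2 VA=0x641C0B6BD (r,kernel):
  [0] read 0x30 idx=25: raw=0x3F007 flags P=1 W=1 U=1 S=0
  [1] read 0x3F idx=14: raw=0x41007 flags P=1 W=1 U=1 S=0
  [2] read 0x41 idx=11: raw=0x42007 flags P=1 W=1 U=1 S=0
  ⇒ phys 0x426BD  [3 reads]
#3 VA=0x34281459A (r,kernel):
  [0] read 0x30 idx=13: raw=0x45007 flags P=1 W=1 U=1 S=0
  [1] read 0x45 idx=20: raw=0x49007 flags P=1 W=1 U=1 S=0
  [2] read 0x49 idx=20: raw=0x4A007 flags P=1 W=1 U=1 S=0
  ⇒ phys 0x4A59A  [3 reads]
#4 VA=0x702806DC5 (r,kernel):
  [0] read 0x30 idx=28: raw=0x4C007 flags P=1 W=1 U=1 S=0
  [1] read 0x4C idx=20: raw=0x50007 flags P=1 W=1 U=1 S=0
  [2] read 0x50 idx=6: raw=0x52007 flags P=1 W=1 U=1 S=0
  ⇒ phys 0x52DC5  [3 reads]
#5 VA=0x41208AF6 (r,kernel):
  [0] read 0x30 idx=1: raw=0x56007 flags P=1 W=1 U=1 S=0
  [1] read 0x56 idx=9: raw=0x5A007 flags P=1 W=1 U=1 S=0
  [2] read 0x5A idx=8: raw=0x5B007 flags P=1 W=1 U=1 S=0
  ⇒ phys 0x5BAF6  [3 reads]
#6 VA=0x14300099B (r,kernel):
  [0] read 0x30 idx=5: raw=0x5C007 flags P=1 W=1 U=1 S=0
  [1] read 0x5C idx=24: raw=0x2A006 flags P=0 W=1 U=1 S=0
  ⇒ fault: PAGE_NOT_PRESENT  — 2 lookups

Access #4 fault: NONE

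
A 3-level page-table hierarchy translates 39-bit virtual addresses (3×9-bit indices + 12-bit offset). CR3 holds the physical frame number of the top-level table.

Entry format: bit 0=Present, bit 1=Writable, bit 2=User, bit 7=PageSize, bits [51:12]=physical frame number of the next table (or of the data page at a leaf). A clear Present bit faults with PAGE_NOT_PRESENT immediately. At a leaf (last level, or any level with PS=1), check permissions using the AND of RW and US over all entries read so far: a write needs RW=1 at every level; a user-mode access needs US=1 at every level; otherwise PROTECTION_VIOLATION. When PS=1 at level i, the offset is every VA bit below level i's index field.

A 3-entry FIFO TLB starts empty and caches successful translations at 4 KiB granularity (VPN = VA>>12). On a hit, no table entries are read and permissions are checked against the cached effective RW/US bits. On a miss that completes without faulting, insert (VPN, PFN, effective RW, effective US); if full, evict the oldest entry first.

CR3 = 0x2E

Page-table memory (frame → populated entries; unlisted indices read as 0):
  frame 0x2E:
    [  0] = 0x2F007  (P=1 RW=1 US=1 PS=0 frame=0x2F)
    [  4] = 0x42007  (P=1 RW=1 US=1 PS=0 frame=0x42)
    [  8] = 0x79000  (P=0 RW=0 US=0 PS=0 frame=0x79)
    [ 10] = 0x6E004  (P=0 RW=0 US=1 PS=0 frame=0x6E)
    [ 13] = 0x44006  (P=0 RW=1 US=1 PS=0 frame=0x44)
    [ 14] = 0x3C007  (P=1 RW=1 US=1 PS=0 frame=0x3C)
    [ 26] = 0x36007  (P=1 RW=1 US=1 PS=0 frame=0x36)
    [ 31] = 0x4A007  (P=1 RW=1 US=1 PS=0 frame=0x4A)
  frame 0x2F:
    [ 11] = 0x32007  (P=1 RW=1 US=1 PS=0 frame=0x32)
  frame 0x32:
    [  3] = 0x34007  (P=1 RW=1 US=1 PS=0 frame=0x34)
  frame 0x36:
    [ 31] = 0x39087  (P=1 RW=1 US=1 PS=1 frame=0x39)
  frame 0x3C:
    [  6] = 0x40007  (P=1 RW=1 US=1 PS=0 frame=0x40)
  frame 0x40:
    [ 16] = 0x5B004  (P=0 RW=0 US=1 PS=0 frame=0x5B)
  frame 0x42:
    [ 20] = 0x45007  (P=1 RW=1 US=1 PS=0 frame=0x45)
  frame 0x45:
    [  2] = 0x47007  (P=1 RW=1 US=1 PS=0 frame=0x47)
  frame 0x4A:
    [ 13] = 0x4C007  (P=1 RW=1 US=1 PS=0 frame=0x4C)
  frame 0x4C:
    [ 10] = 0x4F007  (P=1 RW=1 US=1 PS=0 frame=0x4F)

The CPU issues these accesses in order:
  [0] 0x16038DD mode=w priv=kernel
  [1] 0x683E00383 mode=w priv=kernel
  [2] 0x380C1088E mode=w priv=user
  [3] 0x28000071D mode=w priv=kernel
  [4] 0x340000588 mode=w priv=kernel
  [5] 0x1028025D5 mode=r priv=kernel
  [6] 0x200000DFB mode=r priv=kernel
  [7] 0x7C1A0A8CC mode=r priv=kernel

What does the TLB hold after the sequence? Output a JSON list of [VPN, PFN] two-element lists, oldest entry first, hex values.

Per-access translation:
#0 VA=0x16038DD (w,kernel):
  lvl0: tbl 0x2E, slot 0 ⇒ 0x2F007 (P1/RW1/US1/PS0)
  lvl1: tbl 0x2F, slot 11 ⇒ 0x32007 (P1/RW1/US1/PS0)
  lvl2: tbl 0x32, slot 3 ⇒ 0x34007 (P1/RW1/US1/PS0)
  ✓ 0x348DD  — 3 lookups
#1 VA=0x683E00383 (w,kernel):
  lvl0: tbl 0x2E, slot 26 ⇒ 0x36007 (P1/RW1/US1/PS0)
  lvl1: tbl 0x36, slot 31 ⇒ 0x39087 (P1/RW1/US1/PS1)
  ✓ 0x39383 (huge @L1)  — 2 lookups
#2 VA=0x380C1088E (w,user):
  lvl0: tbl 0x2E, slot 14 ⇒ 0x3C007 (P1/RW1/US1/PS0)
  lvl1: tbl 0x3C, slot 6 ⇒ 0x40007 (P1/RW1/US1/PS0)
  lvl2: tbl 0x40, slot 16 ⇒ 0x5B004 (P0/RW0/US1/PS0)
  ✗ PAGE_NOT_PRESENT  [3 reads]
#3 VA=0x28000071D (w,kernel):
  lvl0: tbl 0x2E, slot 10 ⇒ 0x6E004 (P0/RW0/US1/PS0)
  ✗ PAGE_NOT_PRESENT  [1 reads]
#4 VA=0x340000588 (w,kernel):
  lvl0: tbl 0x2E, slot 13 ⇒ 0x44006 (P0/RW1/US1/PS0)
  ✗ PAGE_NOT_PRESENT  [1 reads]
#5 VA=0x1028025D5 (r,kernel):
  lvl0: tbl 0x2E, slot 4 ⇒ 0x42007 (P1/RW1/US1/PS0)
  lvl1: tbl 0x42, slot 20 ⇒ 0x45007 (P1/RW1/US1/PS0)
  lvl2: tbl 0x45, slot 2 ⇒ 0x47007 (P1/RW1/US1/PS0)
  ✓ 0x475D5  — 3 lookups
#6 VA=0x200000DFB (r,kernel):
  lvl0: tbl 0x2E, slot 8 ⇒ 0x79000 (P0/RW0/US0/PS0)
  ✗ PAGE_NOT_PRESENT  [1 reads]
#7 VA=0x7C1A0A8CC (r,kernel):
  lvl0: tbl 0x2E, slot 31 ⇒ 0x4A007 (P1/RW1/US1/PS0)
  lvl1: tbl 0x4A, slot 13 ⇒ 0x4C007 (P1/RW1/US1/PS0)
  lvl2: tbl 0x4C, slot 10 ⇒ 0x4F007 (P1/RW1/US1/PS0)
  ✓ 0x4F8CC  — 3 lookups

TLB: [["0x683E00", "0x39"], ["0x102802", "0x47"], ["0x7C1A0A", "0x4F"]]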